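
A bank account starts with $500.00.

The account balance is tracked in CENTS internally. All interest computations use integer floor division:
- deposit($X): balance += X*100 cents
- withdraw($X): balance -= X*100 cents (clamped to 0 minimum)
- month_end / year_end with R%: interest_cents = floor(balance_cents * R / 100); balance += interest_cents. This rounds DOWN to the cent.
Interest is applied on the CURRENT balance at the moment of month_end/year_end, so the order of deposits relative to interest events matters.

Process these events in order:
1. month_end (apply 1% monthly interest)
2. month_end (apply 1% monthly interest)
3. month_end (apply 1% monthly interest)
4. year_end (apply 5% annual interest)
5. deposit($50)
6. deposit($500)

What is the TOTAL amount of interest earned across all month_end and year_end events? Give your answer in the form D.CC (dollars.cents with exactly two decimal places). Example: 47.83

Answer: 40.90

Derivation:
After 1 (month_end (apply 1% monthly interest)): balance=$505.00 total_interest=$5.00
After 2 (month_end (apply 1% monthly interest)): balance=$510.05 total_interest=$10.05
After 3 (month_end (apply 1% monthly interest)): balance=$515.15 total_interest=$15.15
After 4 (year_end (apply 5% annual interest)): balance=$540.90 total_interest=$40.90
After 5 (deposit($50)): balance=$590.90 total_interest=$40.90
After 6 (deposit($500)): balance=$1090.90 total_interest=$40.90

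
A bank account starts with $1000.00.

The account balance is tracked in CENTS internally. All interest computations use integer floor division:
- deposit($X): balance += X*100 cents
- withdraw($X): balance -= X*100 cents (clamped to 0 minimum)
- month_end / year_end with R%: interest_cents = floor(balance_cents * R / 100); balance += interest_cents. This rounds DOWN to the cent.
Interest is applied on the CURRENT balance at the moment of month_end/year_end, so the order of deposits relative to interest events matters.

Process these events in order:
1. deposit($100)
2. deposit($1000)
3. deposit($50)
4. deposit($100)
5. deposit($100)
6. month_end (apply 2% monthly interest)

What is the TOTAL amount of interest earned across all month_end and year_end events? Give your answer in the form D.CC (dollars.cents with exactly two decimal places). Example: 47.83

Answer: 47.00

Derivation:
After 1 (deposit($100)): balance=$1100.00 total_interest=$0.00
After 2 (deposit($1000)): balance=$2100.00 total_interest=$0.00
After 3 (deposit($50)): balance=$2150.00 total_interest=$0.00
After 4 (deposit($100)): balance=$2250.00 total_interest=$0.00
After 5 (deposit($100)): balance=$2350.00 total_interest=$0.00
After 6 (month_end (apply 2% monthly interest)): balance=$2397.00 total_interest=$47.00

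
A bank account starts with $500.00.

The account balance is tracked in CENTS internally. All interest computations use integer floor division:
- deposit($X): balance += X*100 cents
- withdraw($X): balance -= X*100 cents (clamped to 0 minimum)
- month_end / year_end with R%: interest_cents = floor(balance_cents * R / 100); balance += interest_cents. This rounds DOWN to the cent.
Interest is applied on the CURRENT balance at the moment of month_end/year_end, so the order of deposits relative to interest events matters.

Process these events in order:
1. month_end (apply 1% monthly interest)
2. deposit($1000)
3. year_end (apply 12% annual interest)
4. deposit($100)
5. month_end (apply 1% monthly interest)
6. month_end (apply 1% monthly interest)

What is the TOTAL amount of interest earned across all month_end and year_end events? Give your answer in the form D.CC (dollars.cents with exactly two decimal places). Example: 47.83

After 1 (month_end (apply 1% monthly interest)): balance=$505.00 total_interest=$5.00
After 2 (deposit($1000)): balance=$1505.00 total_interest=$5.00
After 3 (year_end (apply 12% annual interest)): balance=$1685.60 total_interest=$185.60
After 4 (deposit($100)): balance=$1785.60 total_interest=$185.60
After 5 (month_end (apply 1% monthly interest)): balance=$1803.45 total_interest=$203.45
After 6 (month_end (apply 1% monthly interest)): balance=$1821.48 total_interest=$221.48

Answer: 221.48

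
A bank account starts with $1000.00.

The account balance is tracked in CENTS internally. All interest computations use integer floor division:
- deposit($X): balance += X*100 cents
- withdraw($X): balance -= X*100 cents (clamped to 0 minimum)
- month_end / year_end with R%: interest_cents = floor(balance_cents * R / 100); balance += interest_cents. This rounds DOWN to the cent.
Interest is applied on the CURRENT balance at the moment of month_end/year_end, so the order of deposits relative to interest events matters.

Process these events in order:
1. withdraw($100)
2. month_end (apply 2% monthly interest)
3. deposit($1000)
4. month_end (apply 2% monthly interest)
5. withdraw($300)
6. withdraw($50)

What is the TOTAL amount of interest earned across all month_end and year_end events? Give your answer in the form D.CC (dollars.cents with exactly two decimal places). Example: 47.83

After 1 (withdraw($100)): balance=$900.00 total_interest=$0.00
After 2 (month_end (apply 2% monthly interest)): balance=$918.00 total_interest=$18.00
After 3 (deposit($1000)): balance=$1918.00 total_interest=$18.00
After 4 (month_end (apply 2% monthly interest)): balance=$1956.36 total_interest=$56.36
After 5 (withdraw($300)): balance=$1656.36 total_interest=$56.36
After 6 (withdraw($50)): balance=$1606.36 total_interest=$56.36

Answer: 56.36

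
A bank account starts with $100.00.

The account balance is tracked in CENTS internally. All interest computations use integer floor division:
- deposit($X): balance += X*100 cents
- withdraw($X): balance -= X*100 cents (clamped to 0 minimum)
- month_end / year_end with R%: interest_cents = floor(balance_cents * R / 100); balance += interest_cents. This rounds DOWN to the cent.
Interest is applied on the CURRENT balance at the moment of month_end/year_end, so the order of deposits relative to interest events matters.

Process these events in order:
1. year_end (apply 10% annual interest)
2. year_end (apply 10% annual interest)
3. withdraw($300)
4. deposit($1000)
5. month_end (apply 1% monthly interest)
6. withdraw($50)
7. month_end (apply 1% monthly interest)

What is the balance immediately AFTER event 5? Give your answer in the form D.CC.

Answer: 1010.00

Derivation:
After 1 (year_end (apply 10% annual interest)): balance=$110.00 total_interest=$10.00
After 2 (year_end (apply 10% annual interest)): balance=$121.00 total_interest=$21.00
After 3 (withdraw($300)): balance=$0.00 total_interest=$21.00
After 4 (deposit($1000)): balance=$1000.00 total_interest=$21.00
After 5 (month_end (apply 1% monthly interest)): balance=$1010.00 total_interest=$31.00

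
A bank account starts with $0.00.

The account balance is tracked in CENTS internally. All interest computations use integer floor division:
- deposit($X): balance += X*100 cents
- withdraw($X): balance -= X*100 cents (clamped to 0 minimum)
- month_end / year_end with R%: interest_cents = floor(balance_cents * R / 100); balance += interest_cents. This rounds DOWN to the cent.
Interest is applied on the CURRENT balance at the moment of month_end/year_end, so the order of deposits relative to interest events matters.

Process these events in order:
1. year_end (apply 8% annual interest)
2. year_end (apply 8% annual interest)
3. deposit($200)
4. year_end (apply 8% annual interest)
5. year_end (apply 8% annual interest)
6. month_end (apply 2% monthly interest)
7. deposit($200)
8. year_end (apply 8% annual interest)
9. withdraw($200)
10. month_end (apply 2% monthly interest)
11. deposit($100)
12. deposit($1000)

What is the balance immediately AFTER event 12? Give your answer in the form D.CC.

After 1 (year_end (apply 8% annual interest)): balance=$0.00 total_interest=$0.00
After 2 (year_end (apply 8% annual interest)): balance=$0.00 total_interest=$0.00
After 3 (deposit($200)): balance=$200.00 total_interest=$0.00
After 4 (year_end (apply 8% annual interest)): balance=$216.00 total_interest=$16.00
After 5 (year_end (apply 8% annual interest)): balance=$233.28 total_interest=$33.28
After 6 (month_end (apply 2% monthly interest)): balance=$237.94 total_interest=$37.94
After 7 (deposit($200)): balance=$437.94 total_interest=$37.94
After 8 (year_end (apply 8% annual interest)): balance=$472.97 total_interest=$72.97
After 9 (withdraw($200)): balance=$272.97 total_interest=$72.97
After 10 (month_end (apply 2% monthly interest)): balance=$278.42 total_interest=$78.42
After 11 (deposit($100)): balance=$378.42 total_interest=$78.42
After 12 (deposit($1000)): balance=$1378.42 total_interest=$78.42

Answer: 1378.42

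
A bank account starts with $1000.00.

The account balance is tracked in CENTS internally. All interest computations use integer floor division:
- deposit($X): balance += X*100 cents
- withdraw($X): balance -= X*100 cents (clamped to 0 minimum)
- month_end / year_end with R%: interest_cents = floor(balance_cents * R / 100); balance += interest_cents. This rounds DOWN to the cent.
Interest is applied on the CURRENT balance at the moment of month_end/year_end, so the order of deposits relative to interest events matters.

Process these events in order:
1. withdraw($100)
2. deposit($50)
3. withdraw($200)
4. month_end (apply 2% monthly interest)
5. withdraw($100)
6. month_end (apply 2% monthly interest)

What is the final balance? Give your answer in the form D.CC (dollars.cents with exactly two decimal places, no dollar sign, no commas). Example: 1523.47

Answer: 678.30

Derivation:
After 1 (withdraw($100)): balance=$900.00 total_interest=$0.00
After 2 (deposit($50)): balance=$950.00 total_interest=$0.00
After 3 (withdraw($200)): balance=$750.00 total_interest=$0.00
After 4 (month_end (apply 2% monthly interest)): balance=$765.00 total_interest=$15.00
After 5 (withdraw($100)): balance=$665.00 total_interest=$15.00
After 6 (month_end (apply 2% monthly interest)): balance=$678.30 total_interest=$28.30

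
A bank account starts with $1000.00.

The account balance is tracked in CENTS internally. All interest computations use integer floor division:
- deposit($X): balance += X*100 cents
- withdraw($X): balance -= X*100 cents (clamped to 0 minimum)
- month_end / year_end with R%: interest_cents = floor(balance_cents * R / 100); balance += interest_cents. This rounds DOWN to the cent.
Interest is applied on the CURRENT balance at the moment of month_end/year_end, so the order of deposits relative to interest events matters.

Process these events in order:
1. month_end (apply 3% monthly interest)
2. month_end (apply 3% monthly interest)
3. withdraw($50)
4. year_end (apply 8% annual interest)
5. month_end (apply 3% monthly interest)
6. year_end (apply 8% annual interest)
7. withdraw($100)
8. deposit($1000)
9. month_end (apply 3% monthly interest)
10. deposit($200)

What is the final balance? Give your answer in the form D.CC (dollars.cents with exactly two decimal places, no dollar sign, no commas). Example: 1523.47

After 1 (month_end (apply 3% monthly interest)): balance=$1030.00 total_interest=$30.00
After 2 (month_end (apply 3% monthly interest)): balance=$1060.90 total_interest=$60.90
After 3 (withdraw($50)): balance=$1010.90 total_interest=$60.90
After 4 (year_end (apply 8% annual interest)): balance=$1091.77 total_interest=$141.77
After 5 (month_end (apply 3% monthly interest)): balance=$1124.52 total_interest=$174.52
After 6 (year_end (apply 8% annual interest)): balance=$1214.48 total_interest=$264.48
After 7 (withdraw($100)): balance=$1114.48 total_interest=$264.48
After 8 (deposit($1000)): balance=$2114.48 total_interest=$264.48
After 9 (month_end (apply 3% monthly interest)): balance=$2177.91 total_interest=$327.91
After 10 (deposit($200)): balance=$2377.91 total_interest=$327.91

Answer: 2377.91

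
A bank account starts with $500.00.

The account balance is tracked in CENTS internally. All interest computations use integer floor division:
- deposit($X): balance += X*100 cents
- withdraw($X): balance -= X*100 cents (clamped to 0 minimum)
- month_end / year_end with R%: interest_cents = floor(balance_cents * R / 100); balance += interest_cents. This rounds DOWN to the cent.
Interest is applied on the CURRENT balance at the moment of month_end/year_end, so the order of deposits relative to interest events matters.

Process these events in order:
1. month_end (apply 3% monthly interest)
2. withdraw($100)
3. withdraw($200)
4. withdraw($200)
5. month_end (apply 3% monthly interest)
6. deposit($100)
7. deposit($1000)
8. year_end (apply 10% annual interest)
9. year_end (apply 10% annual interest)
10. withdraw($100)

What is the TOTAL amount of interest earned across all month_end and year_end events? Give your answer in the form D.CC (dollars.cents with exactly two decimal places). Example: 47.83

Answer: 249.68

Derivation:
After 1 (month_end (apply 3% monthly interest)): balance=$515.00 total_interest=$15.00
After 2 (withdraw($100)): balance=$415.00 total_interest=$15.00
After 3 (withdraw($200)): balance=$215.00 total_interest=$15.00
After 4 (withdraw($200)): balance=$15.00 total_interest=$15.00
After 5 (month_end (apply 3% monthly interest)): balance=$15.45 total_interest=$15.45
After 6 (deposit($100)): balance=$115.45 total_interest=$15.45
After 7 (deposit($1000)): balance=$1115.45 total_interest=$15.45
After 8 (year_end (apply 10% annual interest)): balance=$1226.99 total_interest=$126.99
After 9 (year_end (apply 10% annual interest)): balance=$1349.68 total_interest=$249.68
After 10 (withdraw($100)): balance=$1249.68 total_interest=$249.68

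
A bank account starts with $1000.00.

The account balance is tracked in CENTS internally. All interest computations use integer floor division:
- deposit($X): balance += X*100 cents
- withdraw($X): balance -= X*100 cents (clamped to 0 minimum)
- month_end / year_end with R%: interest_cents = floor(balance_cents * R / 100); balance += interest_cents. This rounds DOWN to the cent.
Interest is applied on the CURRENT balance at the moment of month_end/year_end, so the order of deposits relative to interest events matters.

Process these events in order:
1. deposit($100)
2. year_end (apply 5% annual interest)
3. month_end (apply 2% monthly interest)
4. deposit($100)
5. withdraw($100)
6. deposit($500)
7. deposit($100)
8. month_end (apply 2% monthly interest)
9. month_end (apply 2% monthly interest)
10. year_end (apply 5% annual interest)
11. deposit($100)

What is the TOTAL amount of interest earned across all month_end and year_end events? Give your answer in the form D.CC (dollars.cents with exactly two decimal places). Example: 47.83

After 1 (deposit($100)): balance=$1100.00 total_interest=$0.00
After 2 (year_end (apply 5% annual interest)): balance=$1155.00 total_interest=$55.00
After 3 (month_end (apply 2% monthly interest)): balance=$1178.10 total_interest=$78.10
After 4 (deposit($100)): balance=$1278.10 total_interest=$78.10
After 5 (withdraw($100)): balance=$1178.10 total_interest=$78.10
After 6 (deposit($500)): balance=$1678.10 total_interest=$78.10
After 7 (deposit($100)): balance=$1778.10 total_interest=$78.10
After 8 (month_end (apply 2% monthly interest)): balance=$1813.66 total_interest=$113.66
After 9 (month_end (apply 2% monthly interest)): balance=$1849.93 total_interest=$149.93
After 10 (year_end (apply 5% annual interest)): balance=$1942.42 total_interest=$242.42
After 11 (deposit($100)): balance=$2042.42 total_interest=$242.42

Answer: 242.42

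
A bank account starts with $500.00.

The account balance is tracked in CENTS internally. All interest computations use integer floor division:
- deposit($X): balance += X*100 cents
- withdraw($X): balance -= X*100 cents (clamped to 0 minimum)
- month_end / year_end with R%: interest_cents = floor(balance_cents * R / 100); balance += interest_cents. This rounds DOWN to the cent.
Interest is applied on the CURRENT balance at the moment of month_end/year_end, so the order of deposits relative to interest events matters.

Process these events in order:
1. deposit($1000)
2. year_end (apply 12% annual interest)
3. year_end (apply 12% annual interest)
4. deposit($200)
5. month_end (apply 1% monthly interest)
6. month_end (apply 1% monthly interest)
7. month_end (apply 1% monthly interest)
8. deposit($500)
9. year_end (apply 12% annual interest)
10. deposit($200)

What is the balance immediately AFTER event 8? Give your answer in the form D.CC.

After 1 (deposit($1000)): balance=$1500.00 total_interest=$0.00
After 2 (year_end (apply 12% annual interest)): balance=$1680.00 total_interest=$180.00
After 3 (year_end (apply 12% annual interest)): balance=$1881.60 total_interest=$381.60
After 4 (deposit($200)): balance=$2081.60 total_interest=$381.60
After 5 (month_end (apply 1% monthly interest)): balance=$2102.41 total_interest=$402.41
After 6 (month_end (apply 1% monthly interest)): balance=$2123.43 total_interest=$423.43
After 7 (month_end (apply 1% monthly interest)): balance=$2144.66 total_interest=$444.66
After 8 (deposit($500)): balance=$2644.66 total_interest=$444.66

Answer: 2644.66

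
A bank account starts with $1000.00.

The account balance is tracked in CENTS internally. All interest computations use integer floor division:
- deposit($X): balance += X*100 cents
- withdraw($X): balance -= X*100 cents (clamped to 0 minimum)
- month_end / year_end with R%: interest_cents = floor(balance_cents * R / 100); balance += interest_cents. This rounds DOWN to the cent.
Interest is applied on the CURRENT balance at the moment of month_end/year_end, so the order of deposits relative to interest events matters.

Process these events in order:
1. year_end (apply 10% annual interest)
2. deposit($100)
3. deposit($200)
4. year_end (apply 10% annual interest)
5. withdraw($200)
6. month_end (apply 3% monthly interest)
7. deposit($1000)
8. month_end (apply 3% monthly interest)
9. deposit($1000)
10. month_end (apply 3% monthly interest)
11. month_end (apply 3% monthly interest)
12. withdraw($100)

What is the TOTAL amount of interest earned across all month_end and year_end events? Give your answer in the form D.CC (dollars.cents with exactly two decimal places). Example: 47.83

After 1 (year_end (apply 10% annual interest)): balance=$1100.00 total_interest=$100.00
After 2 (deposit($100)): balance=$1200.00 total_interest=$100.00
After 3 (deposit($200)): balance=$1400.00 total_interest=$100.00
After 4 (year_end (apply 10% annual interest)): balance=$1540.00 total_interest=$240.00
After 5 (withdraw($200)): balance=$1340.00 total_interest=$240.00
After 6 (month_end (apply 3% monthly interest)): balance=$1380.20 total_interest=$280.20
After 7 (deposit($1000)): balance=$2380.20 total_interest=$280.20
After 8 (month_end (apply 3% monthly interest)): balance=$2451.60 total_interest=$351.60
After 9 (deposit($1000)): balance=$3451.60 total_interest=$351.60
After 10 (month_end (apply 3% monthly interest)): balance=$3555.14 total_interest=$455.14
After 11 (month_end (apply 3% monthly interest)): balance=$3661.79 total_interest=$561.79
After 12 (withdraw($100)): balance=$3561.79 total_interest=$561.79

Answer: 561.79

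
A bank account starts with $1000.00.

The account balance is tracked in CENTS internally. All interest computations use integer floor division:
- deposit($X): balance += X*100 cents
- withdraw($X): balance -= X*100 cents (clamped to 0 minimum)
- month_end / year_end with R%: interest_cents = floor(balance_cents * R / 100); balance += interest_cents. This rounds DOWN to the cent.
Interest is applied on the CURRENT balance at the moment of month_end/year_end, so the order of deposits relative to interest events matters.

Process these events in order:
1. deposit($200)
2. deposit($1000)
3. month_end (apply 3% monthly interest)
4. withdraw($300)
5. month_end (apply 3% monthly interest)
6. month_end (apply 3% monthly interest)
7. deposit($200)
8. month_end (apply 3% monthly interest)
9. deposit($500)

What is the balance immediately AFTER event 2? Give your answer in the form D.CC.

After 1 (deposit($200)): balance=$1200.00 total_interest=$0.00
After 2 (deposit($1000)): balance=$2200.00 total_interest=$0.00

Answer: 2200.00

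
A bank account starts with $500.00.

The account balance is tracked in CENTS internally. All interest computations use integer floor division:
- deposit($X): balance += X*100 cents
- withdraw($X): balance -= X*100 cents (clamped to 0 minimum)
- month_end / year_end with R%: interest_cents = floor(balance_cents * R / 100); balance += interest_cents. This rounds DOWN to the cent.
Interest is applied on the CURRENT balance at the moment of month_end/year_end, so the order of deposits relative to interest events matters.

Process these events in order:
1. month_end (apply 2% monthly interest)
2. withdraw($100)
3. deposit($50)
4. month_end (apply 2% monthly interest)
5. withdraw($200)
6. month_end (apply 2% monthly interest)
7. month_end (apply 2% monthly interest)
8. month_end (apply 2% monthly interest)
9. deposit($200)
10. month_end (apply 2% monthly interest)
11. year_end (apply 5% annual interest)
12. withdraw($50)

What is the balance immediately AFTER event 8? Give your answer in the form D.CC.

Answer: 285.67

Derivation:
After 1 (month_end (apply 2% monthly interest)): balance=$510.00 total_interest=$10.00
After 2 (withdraw($100)): balance=$410.00 total_interest=$10.00
After 3 (deposit($50)): balance=$460.00 total_interest=$10.00
After 4 (month_end (apply 2% monthly interest)): balance=$469.20 total_interest=$19.20
After 5 (withdraw($200)): balance=$269.20 total_interest=$19.20
After 6 (month_end (apply 2% monthly interest)): balance=$274.58 total_interest=$24.58
After 7 (month_end (apply 2% monthly interest)): balance=$280.07 total_interest=$30.07
After 8 (month_end (apply 2% monthly interest)): balance=$285.67 total_interest=$35.67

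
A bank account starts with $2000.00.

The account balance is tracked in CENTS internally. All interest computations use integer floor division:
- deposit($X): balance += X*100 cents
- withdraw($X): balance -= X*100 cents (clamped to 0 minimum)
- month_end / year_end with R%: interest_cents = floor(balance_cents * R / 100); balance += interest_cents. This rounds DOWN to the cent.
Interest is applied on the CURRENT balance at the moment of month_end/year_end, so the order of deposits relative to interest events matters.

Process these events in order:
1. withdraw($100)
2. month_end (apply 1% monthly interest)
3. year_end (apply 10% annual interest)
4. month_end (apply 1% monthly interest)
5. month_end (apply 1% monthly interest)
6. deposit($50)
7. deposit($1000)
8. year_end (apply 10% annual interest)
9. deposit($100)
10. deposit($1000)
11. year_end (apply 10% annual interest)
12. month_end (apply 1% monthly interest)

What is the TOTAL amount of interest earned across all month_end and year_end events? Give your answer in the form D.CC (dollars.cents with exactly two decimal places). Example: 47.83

Answer: 1086.87

Derivation:
After 1 (withdraw($100)): balance=$1900.00 total_interest=$0.00
After 2 (month_end (apply 1% monthly interest)): balance=$1919.00 total_interest=$19.00
After 3 (year_end (apply 10% annual interest)): balance=$2110.90 total_interest=$210.90
After 4 (month_end (apply 1% monthly interest)): balance=$2132.00 total_interest=$232.00
After 5 (month_end (apply 1% monthly interest)): balance=$2153.32 total_interest=$253.32
After 6 (deposit($50)): balance=$2203.32 total_interest=$253.32
After 7 (deposit($1000)): balance=$3203.32 total_interest=$253.32
After 8 (year_end (apply 10% annual interest)): balance=$3523.65 total_interest=$573.65
After 9 (deposit($100)): balance=$3623.65 total_interest=$573.65
After 10 (deposit($1000)): balance=$4623.65 total_interest=$573.65
After 11 (year_end (apply 10% annual interest)): balance=$5086.01 total_interest=$1036.01
After 12 (month_end (apply 1% monthly interest)): balance=$5136.87 total_interest=$1086.87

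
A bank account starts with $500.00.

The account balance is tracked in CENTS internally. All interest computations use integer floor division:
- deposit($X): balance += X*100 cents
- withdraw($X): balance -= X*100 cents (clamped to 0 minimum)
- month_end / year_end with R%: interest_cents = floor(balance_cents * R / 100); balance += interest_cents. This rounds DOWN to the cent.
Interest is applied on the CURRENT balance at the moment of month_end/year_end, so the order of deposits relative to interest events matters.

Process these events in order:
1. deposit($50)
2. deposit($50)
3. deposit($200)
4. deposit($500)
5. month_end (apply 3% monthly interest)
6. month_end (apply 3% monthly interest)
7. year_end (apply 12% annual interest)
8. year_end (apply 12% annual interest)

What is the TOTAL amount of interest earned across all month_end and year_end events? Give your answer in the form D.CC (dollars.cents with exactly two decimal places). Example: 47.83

After 1 (deposit($50)): balance=$550.00 total_interest=$0.00
After 2 (deposit($50)): balance=$600.00 total_interest=$0.00
After 3 (deposit($200)): balance=$800.00 total_interest=$0.00
After 4 (deposit($500)): balance=$1300.00 total_interest=$0.00
After 5 (month_end (apply 3% monthly interest)): balance=$1339.00 total_interest=$39.00
After 6 (month_end (apply 3% monthly interest)): balance=$1379.17 total_interest=$79.17
After 7 (year_end (apply 12% annual interest)): balance=$1544.67 total_interest=$244.67
After 8 (year_end (apply 12% annual interest)): balance=$1730.03 total_interest=$430.03

Answer: 430.03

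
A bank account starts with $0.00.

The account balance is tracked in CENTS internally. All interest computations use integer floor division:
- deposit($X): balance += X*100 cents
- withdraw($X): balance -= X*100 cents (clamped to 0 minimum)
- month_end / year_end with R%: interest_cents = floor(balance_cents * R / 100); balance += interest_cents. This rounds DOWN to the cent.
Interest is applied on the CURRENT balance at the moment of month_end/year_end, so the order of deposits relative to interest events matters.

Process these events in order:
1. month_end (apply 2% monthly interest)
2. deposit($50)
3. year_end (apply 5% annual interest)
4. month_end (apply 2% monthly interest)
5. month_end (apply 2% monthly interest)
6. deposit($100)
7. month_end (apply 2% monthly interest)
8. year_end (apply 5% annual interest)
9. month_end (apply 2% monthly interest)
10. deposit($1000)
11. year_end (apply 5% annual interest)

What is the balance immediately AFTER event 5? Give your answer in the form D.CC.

After 1 (month_end (apply 2% monthly interest)): balance=$0.00 total_interest=$0.00
After 2 (deposit($50)): balance=$50.00 total_interest=$0.00
After 3 (year_end (apply 5% annual interest)): balance=$52.50 total_interest=$2.50
After 4 (month_end (apply 2% monthly interest)): balance=$53.55 total_interest=$3.55
After 5 (month_end (apply 2% monthly interest)): balance=$54.62 total_interest=$4.62

Answer: 54.62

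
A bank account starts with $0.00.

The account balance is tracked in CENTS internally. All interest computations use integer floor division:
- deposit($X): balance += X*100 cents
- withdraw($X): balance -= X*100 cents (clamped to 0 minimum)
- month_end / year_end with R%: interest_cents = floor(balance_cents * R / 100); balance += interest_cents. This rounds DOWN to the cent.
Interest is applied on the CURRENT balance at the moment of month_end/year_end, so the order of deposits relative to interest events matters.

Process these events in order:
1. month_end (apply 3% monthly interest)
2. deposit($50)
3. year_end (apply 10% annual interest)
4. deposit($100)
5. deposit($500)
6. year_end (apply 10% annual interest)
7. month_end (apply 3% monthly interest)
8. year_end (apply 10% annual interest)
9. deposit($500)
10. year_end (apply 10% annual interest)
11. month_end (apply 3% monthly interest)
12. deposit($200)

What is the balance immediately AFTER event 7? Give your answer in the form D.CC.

Answer: 742.11

Derivation:
After 1 (month_end (apply 3% monthly interest)): balance=$0.00 total_interest=$0.00
After 2 (deposit($50)): balance=$50.00 total_interest=$0.00
After 3 (year_end (apply 10% annual interest)): balance=$55.00 total_interest=$5.00
After 4 (deposit($100)): balance=$155.00 total_interest=$5.00
After 5 (deposit($500)): balance=$655.00 total_interest=$5.00
After 6 (year_end (apply 10% annual interest)): balance=$720.50 total_interest=$70.50
After 7 (month_end (apply 3% monthly interest)): balance=$742.11 total_interest=$92.11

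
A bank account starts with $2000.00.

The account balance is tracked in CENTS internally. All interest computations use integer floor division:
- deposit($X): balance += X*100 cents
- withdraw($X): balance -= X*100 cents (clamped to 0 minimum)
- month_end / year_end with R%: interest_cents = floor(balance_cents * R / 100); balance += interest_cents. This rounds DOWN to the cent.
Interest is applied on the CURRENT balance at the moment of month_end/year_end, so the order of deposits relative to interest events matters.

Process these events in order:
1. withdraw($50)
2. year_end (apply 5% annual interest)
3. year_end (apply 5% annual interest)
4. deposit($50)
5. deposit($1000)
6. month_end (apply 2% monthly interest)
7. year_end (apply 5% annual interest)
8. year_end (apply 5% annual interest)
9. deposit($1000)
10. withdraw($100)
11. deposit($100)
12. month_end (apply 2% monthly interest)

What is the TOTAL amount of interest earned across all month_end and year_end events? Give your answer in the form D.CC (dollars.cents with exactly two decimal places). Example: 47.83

After 1 (withdraw($50)): balance=$1950.00 total_interest=$0.00
After 2 (year_end (apply 5% annual interest)): balance=$2047.50 total_interest=$97.50
After 3 (year_end (apply 5% annual interest)): balance=$2149.87 total_interest=$199.87
After 4 (deposit($50)): balance=$2199.87 total_interest=$199.87
After 5 (deposit($1000)): balance=$3199.87 total_interest=$199.87
After 6 (month_end (apply 2% monthly interest)): balance=$3263.86 total_interest=$263.86
After 7 (year_end (apply 5% annual interest)): balance=$3427.05 total_interest=$427.05
After 8 (year_end (apply 5% annual interest)): balance=$3598.40 total_interest=$598.40
After 9 (deposit($1000)): balance=$4598.40 total_interest=$598.40
After 10 (withdraw($100)): balance=$4498.40 total_interest=$598.40
After 11 (deposit($100)): balance=$4598.40 total_interest=$598.40
After 12 (month_end (apply 2% monthly interest)): balance=$4690.36 total_interest=$690.36

Answer: 690.36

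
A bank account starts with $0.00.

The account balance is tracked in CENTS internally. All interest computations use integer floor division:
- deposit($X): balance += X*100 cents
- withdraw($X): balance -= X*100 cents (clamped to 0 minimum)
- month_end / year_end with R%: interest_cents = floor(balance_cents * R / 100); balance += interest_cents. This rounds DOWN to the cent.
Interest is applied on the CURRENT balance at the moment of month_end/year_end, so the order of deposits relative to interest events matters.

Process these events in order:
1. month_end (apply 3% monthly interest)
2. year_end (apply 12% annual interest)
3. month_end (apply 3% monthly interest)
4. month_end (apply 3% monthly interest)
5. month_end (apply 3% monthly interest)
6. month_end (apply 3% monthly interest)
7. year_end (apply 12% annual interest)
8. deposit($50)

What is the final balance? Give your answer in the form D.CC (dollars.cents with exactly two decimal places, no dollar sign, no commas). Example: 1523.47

After 1 (month_end (apply 3% monthly interest)): balance=$0.00 total_interest=$0.00
After 2 (year_end (apply 12% annual interest)): balance=$0.00 total_interest=$0.00
After 3 (month_end (apply 3% monthly interest)): balance=$0.00 total_interest=$0.00
After 4 (month_end (apply 3% monthly interest)): balance=$0.00 total_interest=$0.00
After 5 (month_end (apply 3% monthly interest)): balance=$0.00 total_interest=$0.00
After 6 (month_end (apply 3% monthly interest)): balance=$0.00 total_interest=$0.00
After 7 (year_end (apply 12% annual interest)): balance=$0.00 total_interest=$0.00
After 8 (deposit($50)): balance=$50.00 total_interest=$0.00

Answer: 50.00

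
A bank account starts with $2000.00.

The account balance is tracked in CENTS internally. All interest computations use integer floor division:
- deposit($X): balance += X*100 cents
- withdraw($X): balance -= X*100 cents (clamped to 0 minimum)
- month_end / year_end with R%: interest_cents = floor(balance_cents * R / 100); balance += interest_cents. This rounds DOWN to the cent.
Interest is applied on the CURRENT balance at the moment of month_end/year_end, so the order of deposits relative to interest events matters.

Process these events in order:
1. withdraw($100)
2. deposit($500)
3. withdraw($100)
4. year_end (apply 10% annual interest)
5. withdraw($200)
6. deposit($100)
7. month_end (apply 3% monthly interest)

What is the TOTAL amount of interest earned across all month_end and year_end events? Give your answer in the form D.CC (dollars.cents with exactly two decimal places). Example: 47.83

Answer: 302.90

Derivation:
After 1 (withdraw($100)): balance=$1900.00 total_interest=$0.00
After 2 (deposit($500)): balance=$2400.00 total_interest=$0.00
After 3 (withdraw($100)): balance=$2300.00 total_interest=$0.00
After 4 (year_end (apply 10% annual interest)): balance=$2530.00 total_interest=$230.00
After 5 (withdraw($200)): balance=$2330.00 total_interest=$230.00
After 6 (deposit($100)): balance=$2430.00 total_interest=$230.00
After 7 (month_end (apply 3% monthly interest)): balance=$2502.90 total_interest=$302.90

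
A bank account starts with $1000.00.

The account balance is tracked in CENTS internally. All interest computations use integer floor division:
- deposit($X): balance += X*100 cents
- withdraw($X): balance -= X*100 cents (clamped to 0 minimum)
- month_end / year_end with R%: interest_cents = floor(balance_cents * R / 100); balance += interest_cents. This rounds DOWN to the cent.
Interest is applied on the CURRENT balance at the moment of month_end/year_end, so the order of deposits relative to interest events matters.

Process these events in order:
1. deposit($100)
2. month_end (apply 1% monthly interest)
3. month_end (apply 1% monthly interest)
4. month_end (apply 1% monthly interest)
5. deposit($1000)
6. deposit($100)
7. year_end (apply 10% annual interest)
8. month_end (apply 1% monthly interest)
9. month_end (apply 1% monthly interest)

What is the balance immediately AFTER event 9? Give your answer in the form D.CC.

After 1 (deposit($100)): balance=$1100.00 total_interest=$0.00
After 2 (month_end (apply 1% monthly interest)): balance=$1111.00 total_interest=$11.00
After 3 (month_end (apply 1% monthly interest)): balance=$1122.11 total_interest=$22.11
After 4 (month_end (apply 1% monthly interest)): balance=$1133.33 total_interest=$33.33
After 5 (deposit($1000)): balance=$2133.33 total_interest=$33.33
After 6 (deposit($100)): balance=$2233.33 total_interest=$33.33
After 7 (year_end (apply 10% annual interest)): balance=$2456.66 total_interest=$256.66
After 8 (month_end (apply 1% monthly interest)): balance=$2481.22 total_interest=$281.22
After 9 (month_end (apply 1% monthly interest)): balance=$2506.03 total_interest=$306.03

Answer: 2506.03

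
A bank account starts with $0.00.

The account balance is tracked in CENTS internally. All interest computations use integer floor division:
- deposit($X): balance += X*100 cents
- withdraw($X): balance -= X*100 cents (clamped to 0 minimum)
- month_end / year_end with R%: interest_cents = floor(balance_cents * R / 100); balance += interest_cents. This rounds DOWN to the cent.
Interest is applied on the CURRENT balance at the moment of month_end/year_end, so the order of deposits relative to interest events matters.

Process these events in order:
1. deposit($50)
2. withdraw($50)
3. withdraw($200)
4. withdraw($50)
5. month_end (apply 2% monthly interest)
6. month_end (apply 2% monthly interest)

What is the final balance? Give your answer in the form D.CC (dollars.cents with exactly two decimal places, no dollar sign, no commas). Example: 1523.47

Answer: 0.00

Derivation:
After 1 (deposit($50)): balance=$50.00 total_interest=$0.00
After 2 (withdraw($50)): balance=$0.00 total_interest=$0.00
After 3 (withdraw($200)): balance=$0.00 total_interest=$0.00
After 4 (withdraw($50)): balance=$0.00 total_interest=$0.00
After 5 (month_end (apply 2% monthly interest)): balance=$0.00 total_interest=$0.00
After 6 (month_end (apply 2% monthly interest)): balance=$0.00 total_interest=$0.00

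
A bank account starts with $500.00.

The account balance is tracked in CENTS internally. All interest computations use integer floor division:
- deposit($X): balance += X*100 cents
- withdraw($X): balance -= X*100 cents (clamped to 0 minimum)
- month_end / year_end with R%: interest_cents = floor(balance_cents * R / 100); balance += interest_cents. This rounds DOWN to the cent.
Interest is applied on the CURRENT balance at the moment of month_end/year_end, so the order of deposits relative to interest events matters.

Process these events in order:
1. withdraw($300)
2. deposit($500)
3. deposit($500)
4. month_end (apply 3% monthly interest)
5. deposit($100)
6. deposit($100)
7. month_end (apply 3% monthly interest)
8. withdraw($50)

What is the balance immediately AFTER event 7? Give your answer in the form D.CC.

After 1 (withdraw($300)): balance=$200.00 total_interest=$0.00
After 2 (deposit($500)): balance=$700.00 total_interest=$0.00
After 3 (deposit($500)): balance=$1200.00 total_interest=$0.00
After 4 (month_end (apply 3% monthly interest)): balance=$1236.00 total_interest=$36.00
After 5 (deposit($100)): balance=$1336.00 total_interest=$36.00
After 6 (deposit($100)): balance=$1436.00 total_interest=$36.00
After 7 (month_end (apply 3% monthly interest)): balance=$1479.08 total_interest=$79.08

Answer: 1479.08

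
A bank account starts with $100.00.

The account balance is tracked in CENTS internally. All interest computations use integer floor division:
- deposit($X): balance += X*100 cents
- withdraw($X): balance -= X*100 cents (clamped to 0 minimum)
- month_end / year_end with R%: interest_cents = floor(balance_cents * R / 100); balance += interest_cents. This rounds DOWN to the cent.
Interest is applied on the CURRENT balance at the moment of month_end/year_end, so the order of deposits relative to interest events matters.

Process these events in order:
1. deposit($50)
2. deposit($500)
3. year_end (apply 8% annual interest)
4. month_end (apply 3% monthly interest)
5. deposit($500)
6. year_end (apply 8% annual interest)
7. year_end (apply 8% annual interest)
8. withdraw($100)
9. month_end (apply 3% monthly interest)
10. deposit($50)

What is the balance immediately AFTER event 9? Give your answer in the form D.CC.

After 1 (deposit($50)): balance=$150.00 total_interest=$0.00
After 2 (deposit($500)): balance=$650.00 total_interest=$0.00
After 3 (year_end (apply 8% annual interest)): balance=$702.00 total_interest=$52.00
After 4 (month_end (apply 3% monthly interest)): balance=$723.06 total_interest=$73.06
After 5 (deposit($500)): balance=$1223.06 total_interest=$73.06
After 6 (year_end (apply 8% annual interest)): balance=$1320.90 total_interest=$170.90
After 7 (year_end (apply 8% annual interest)): balance=$1426.57 total_interest=$276.57
After 8 (withdraw($100)): balance=$1326.57 total_interest=$276.57
After 9 (month_end (apply 3% monthly interest)): balance=$1366.36 total_interest=$316.36

Answer: 1366.36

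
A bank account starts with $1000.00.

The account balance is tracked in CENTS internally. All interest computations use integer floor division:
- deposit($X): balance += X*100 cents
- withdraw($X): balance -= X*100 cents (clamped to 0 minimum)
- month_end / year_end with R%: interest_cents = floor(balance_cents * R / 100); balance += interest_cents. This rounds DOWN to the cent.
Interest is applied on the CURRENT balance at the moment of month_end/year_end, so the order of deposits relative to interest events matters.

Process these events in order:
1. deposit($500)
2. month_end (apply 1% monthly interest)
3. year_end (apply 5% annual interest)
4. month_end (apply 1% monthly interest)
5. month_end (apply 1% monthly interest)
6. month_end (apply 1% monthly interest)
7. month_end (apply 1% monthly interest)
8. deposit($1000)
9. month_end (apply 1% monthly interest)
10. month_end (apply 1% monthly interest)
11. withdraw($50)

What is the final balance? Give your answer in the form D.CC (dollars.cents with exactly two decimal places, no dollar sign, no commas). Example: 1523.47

After 1 (deposit($500)): balance=$1500.00 total_interest=$0.00
After 2 (month_end (apply 1% monthly interest)): balance=$1515.00 total_interest=$15.00
After 3 (year_end (apply 5% annual interest)): balance=$1590.75 total_interest=$90.75
After 4 (month_end (apply 1% monthly interest)): balance=$1606.65 total_interest=$106.65
After 5 (month_end (apply 1% monthly interest)): balance=$1622.71 total_interest=$122.71
After 6 (month_end (apply 1% monthly interest)): balance=$1638.93 total_interest=$138.93
After 7 (month_end (apply 1% monthly interest)): balance=$1655.31 total_interest=$155.31
After 8 (deposit($1000)): balance=$2655.31 total_interest=$155.31
After 9 (month_end (apply 1% monthly interest)): balance=$2681.86 total_interest=$181.86
After 10 (month_end (apply 1% monthly interest)): balance=$2708.67 total_interest=$208.67
After 11 (withdraw($50)): balance=$2658.67 total_interest=$208.67

Answer: 2658.67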